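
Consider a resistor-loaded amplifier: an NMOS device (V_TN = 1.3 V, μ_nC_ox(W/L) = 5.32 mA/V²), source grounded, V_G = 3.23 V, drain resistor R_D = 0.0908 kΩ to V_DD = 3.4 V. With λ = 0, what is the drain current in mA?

I_D = 9.91 mA

V_GS = V_G = 3.23 V, so V_ov = 3.23 − 1.3 = 1.93 V.
Assume saturation: I_D = ½ k_n V_ov² = 0.5 × 5.32 × 1.93² = 9.91 mA, giving V_DS = V_DD − I_D R_D = 3.4 − 9.91 × 0.0908 = 2.5 V.
V_DS = 2.5 V ≥ V_ov = 1.93 V, confirming saturation.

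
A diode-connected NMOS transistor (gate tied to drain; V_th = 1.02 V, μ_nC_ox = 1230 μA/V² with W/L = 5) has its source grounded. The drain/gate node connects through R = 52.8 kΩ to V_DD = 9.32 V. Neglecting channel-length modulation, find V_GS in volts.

With gate tied to drain, V_GS = V_DS ≥ V_GS − V_th, so the device is in saturation.
k_n = μ_nC_ox · (W/L) = 6.15 mA/V².
KCL at the drain: ½ k_n (V_GS − V_th)² = (V_DD − V_GS)/R.
Let x = V_GS − 1.02. Then 162 x² + x − 8.3 = 0, giving x = 0.223 V (positive root), so V_GS = 1.24 V.
I_D = (V_DD − V_GS)/R = (9.32 − 1.24) / 52.8 = 0.153 mA.

V_GS = 1.24 V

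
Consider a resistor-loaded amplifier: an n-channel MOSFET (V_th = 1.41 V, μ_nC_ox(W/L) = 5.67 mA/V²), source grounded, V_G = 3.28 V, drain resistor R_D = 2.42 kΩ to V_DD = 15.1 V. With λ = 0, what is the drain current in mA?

V_GS = V_G = 3.28 V, so V_ov = 3.28 − 1.41 = 1.87 V.
Assume saturation: I_D = ½ k_n V_ov² = 0.5 × 5.67 × 1.87² = 9.91 mA, giving V_DS = V_DD − I_D R_D = 15.1 − 9.91 × 2.42 = -8.89 V.
But -8.89 V < V_ov = 1.87 V, so the device is actually in triode.
In triode I_D = k_n[V_ov V_DS − ½ V_DS²] and I_D = (V_DD − V_DS)/R_D. Equating: 6.86 V_DS² − 26.66 V_DS + 15.1 = 0, giving V_DS = 0.688 V (the root below V_ov).
I_D = (15.1 − 0.688) / 2.42 = 5.96 mA.

I_D = 5.96 mA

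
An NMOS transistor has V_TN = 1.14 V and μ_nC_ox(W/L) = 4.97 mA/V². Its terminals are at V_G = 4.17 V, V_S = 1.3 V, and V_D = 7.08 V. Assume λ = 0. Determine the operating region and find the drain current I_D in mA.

Saturation; I_D = 7.44 mA

V_GS = V_G − V_S = 4.17 − 1.3 = 2.87 V; V_DS = V_D − V_S = 7.08 − 1.3 = 5.78 V.
V_ov = V_GS − V_TN = 2.87 − 1.14 = 1.73 V.
Since V_DS = 5.78 V ≥ V_ov = 1.73 V, the device is in saturation.
I_D = ½ k_n V_ov² = 0.5 × 4.97 × 1.73² = 7.44 mA.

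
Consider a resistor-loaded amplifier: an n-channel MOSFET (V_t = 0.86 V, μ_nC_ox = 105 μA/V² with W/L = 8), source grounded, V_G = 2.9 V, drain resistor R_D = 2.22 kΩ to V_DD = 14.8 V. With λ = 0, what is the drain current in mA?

I_D = 1.75 mA

V_GS = V_G = 2.9 V, so V_ov = 2.9 − 0.86 = 2.04 V.
k_n = μ_nC_ox · (W/L) = 0.84 mA/V².
Assume saturation: I_D = ½ k_n V_ov² = 0.5 × 0.84 × 2.04² = 1.75 mA, giving V_DS = V_DD − I_D R_D = 14.8 − 1.75 × 2.22 = 10.9 V.
V_DS = 10.9 V ≥ V_ov = 2.04 V, confirming saturation.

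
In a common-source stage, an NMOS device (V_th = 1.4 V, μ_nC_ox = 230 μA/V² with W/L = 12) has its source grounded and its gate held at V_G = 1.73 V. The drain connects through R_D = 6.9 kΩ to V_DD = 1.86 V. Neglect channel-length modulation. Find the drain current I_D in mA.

V_GS = V_G = 1.73 V, so V_ov = 1.73 − 1.4 = 0.33 V.
k_n = μ_nC_ox · (W/L) = 2.76 mA/V².
Assume saturation: I_D = ½ k_n V_ov² = 0.5 × 2.76 × 0.33² = 0.15 mA, giving V_DS = V_DD − I_D R_D = 1.86 − 0.15 × 6.9 = 0.823 V.
V_DS = 0.823 V ≥ V_ov = 0.33 V, confirming saturation.

I_D = 0.150 mA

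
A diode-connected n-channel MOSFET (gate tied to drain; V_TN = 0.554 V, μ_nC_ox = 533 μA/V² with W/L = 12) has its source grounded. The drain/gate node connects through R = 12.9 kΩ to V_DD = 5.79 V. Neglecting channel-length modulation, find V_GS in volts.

With gate tied to drain, V_GS = V_DS ≥ V_GS − V_TN, so the device is in saturation.
k_n = μ_nC_ox · (W/L) = 6.396 mA/V².
KCL at the drain: ½ k_n (V_GS − V_TN)² = (V_DD − V_GS)/R.
Let x = V_GS − 0.554. Then 41.3 x² + x − 5.236 = 0, giving x = 0.344 V (positive root), so V_GS = 0.898 V.
I_D = (V_DD − V_GS)/R = (5.79 − 0.898) / 12.9 = 0.379 mA.

V_GS = 0.898 V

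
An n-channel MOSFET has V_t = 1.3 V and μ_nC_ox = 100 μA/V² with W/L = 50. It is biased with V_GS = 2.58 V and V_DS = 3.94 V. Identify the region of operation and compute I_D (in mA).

k_n = μ_nC_ox · (W/L) = 5 mA/V².
V_ov = V_GS − V_t = 2.58 − 1.3 = 1.28 V.
Since V_DS = 3.94 V ≥ V_ov = 1.28 V, the device is in saturation.
I_D = ½ k_n V_ov² = 0.5 × 5 × 1.28² = 4.1 mA.

Saturation; I_D = 4.10 mA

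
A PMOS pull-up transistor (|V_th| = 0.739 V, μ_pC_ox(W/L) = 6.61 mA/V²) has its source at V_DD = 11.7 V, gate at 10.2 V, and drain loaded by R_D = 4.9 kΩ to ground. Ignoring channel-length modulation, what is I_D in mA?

V_SG = V_DD − V_G = 11.7 − 10.2 = 1.5 V, so V_ov = 1.5 − 0.739 = 0.761 V.
Assume saturation: I_D = ½ k_p V_ov² = 0.5 × 6.61 × 0.761² = 1.91 mA, giving V_SD = V_DD − I_D R_D = 11.7 − 1.91 × 4.9 = 2.32 V.
V_SD = 2.32 V ≥ V_ov = 0.761 V, confirming saturation.

I_D = 1.91 mA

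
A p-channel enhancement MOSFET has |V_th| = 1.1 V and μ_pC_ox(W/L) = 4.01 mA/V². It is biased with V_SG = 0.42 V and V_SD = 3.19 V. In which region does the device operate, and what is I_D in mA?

Cutoff; I_D = 0 mA

V_SG = 0.42 V < |V_th| = 1.1 V, so the transistor is in cutoff.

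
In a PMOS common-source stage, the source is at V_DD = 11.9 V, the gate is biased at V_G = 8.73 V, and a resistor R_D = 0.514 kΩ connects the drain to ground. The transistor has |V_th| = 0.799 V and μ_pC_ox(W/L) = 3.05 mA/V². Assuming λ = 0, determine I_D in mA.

I_D = 8.57 mA

V_SG = V_DD − V_G = 11.9 − 8.73 = 3.17 V, so V_ov = 3.17 − 0.799 = 2.37 V.
Assume saturation: I_D = ½ k_p V_ov² = 0.5 × 3.05 × 2.37² = 8.57 mA, giving V_SD = V_DD − I_D R_D = 11.9 − 8.57 × 0.514 = 7.49 V.
V_SD = 7.49 V ≥ V_ov = 2.37 V, confirming saturation.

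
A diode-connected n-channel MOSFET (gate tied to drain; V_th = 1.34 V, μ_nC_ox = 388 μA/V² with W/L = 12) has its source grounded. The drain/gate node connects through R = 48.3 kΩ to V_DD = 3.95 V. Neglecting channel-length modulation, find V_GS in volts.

With gate tied to drain, V_GS = V_DS ≥ V_GS − V_th, so the device is in saturation.
k_n = μ_nC_ox · (W/L) = 4.656 mA/V².
KCL at the drain: ½ k_n (V_GS − V_th)² = (V_DD − V_GS)/R.
Let x = V_GS − 1.34. Then 112 x² + x − 2.61 = 0, giving x = 0.148 V (positive root), so V_GS = 1.49 V.
I_D = (V_DD − V_GS)/R = (3.95 − 1.49) / 48.3 = 0.051 mA.

V_GS = 1.49 V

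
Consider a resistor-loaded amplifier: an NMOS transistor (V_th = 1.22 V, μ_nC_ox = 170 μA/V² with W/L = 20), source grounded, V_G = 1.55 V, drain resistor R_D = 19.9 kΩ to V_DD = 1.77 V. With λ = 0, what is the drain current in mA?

V_GS = V_G = 1.55 V, so V_ov = 1.55 − 1.22 = 0.33 V.
k_n = μ_nC_ox · (W/L) = 3.4 mA/V².
Assume saturation: I_D = ½ k_n V_ov² = 0.5 × 3.4 × 0.33² = 0.185 mA, giving V_DS = V_DD − I_D R_D = 1.77 − 0.185 × 19.9 = -1.91 V.
But -1.91 V < V_ov = 0.33 V, so the device is actually in triode.
In triode I_D = k_n[V_ov V_DS − ½ V_DS²] and I_D = (V_DD − V_DS)/R_D. Equating: 33.8 V_DS² − 23.33 V_DS + 1.77 = 0, giving V_DS = 0.0868 V (the root below V_ov).
I_D = (1.77 − 0.0868) / 19.9 = 0.0846 mA.

I_D = 0.0846 mA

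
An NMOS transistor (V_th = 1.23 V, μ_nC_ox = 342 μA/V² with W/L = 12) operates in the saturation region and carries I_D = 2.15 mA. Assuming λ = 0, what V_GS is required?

V_GS = 2.25 V

k_n = μ_nC_ox · (W/L) = 4.104 mA/V².
In saturation I_D = ½ k_n (V_GS − V_th)², so V_GS − V_th = √(2 I_D / k_n) = √(2 × 2.15 / 4.104) = 1.02 V.
V_GS = 1.23 + 1.02 = 2.25 V.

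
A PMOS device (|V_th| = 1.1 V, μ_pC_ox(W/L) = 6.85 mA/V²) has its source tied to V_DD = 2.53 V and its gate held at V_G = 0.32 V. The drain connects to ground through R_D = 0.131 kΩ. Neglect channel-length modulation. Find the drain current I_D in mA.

I_D = 4.22 mA

V_SG = V_DD − V_G = 2.53 − 0.32 = 2.21 V, so V_ov = 2.21 − 1.1 = 1.11 V.
Assume saturation: I_D = ½ k_p V_ov² = 0.5 × 6.85 × 1.11² = 4.22 mA, giving V_SD = V_DD − I_D R_D = 2.53 − 4.22 × 0.131 = 1.98 V.
V_SD = 1.98 V ≥ V_ov = 1.11 V, confirming saturation.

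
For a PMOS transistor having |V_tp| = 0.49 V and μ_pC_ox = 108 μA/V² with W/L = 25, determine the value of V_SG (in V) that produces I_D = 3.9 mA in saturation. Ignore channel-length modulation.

k_p = μ_pC_ox · (W/L) = 2.7 mA/V².
In saturation I_D = ½ k_p (V_SG − |V_tp|)², so V_SG − |V_tp| = √(2 I_D / k_p) = √(2 × 3.9 / 2.7) = 1.7 V.
V_SG = 0.49 + 1.7 = 2.19 V.

V_SG = 2.19 V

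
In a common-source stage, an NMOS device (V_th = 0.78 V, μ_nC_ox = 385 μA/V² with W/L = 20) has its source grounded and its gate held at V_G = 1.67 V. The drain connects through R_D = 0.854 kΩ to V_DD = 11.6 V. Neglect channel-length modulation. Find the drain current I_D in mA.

I_D = 3.05 mA

V_GS = V_G = 1.67 V, so V_ov = 1.67 − 0.78 = 0.89 V.
k_n = μ_nC_ox · (W/L) = 7.7 mA/V².
Assume saturation: I_D = ½ k_n V_ov² = 0.5 × 7.7 × 0.89² = 3.05 mA, giving V_DS = V_DD − I_D R_D = 11.6 − 3.05 × 0.854 = 9 V.
V_DS = 9 V ≥ V_ov = 0.89 V, confirming saturation.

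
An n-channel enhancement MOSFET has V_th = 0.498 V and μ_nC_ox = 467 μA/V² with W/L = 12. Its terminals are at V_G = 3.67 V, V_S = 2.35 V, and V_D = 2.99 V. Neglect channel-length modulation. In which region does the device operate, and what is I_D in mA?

V_GS = V_G − V_S = 3.67 − 2.35 = 1.32 V; V_DS = V_D − V_S = 2.99 − 2.35 = 0.64 V.
k_n = μ_nC_ox · (W/L) = 5.604 mA/V².
V_ov = V_GS − V_th = 1.32 − 0.498 = 0.822 V.
Since V_DS = 0.64 V < V_ov = 0.822 V, the device is in the triode region.
I_D = k_n [V_ov · V_DS − ½ V_DS²] = 5.604 × [0.822 × 0.64 − 0.5 × 0.64²] = 1.8 mA.

Triode; I_D = 1.80 mA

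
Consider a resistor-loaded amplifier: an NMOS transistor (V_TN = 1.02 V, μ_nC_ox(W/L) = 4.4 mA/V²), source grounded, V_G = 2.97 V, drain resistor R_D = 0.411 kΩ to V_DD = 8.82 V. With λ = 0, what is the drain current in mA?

V_GS = V_G = 2.97 V, so V_ov = 2.97 − 1.02 = 1.95 V.
Assume saturation: I_D = ½ k_n V_ov² = 0.5 × 4.4 × 1.95² = 8.37 mA, giving V_DS = V_DD − I_D R_D = 8.82 − 8.37 × 0.411 = 5.38 V.
V_DS = 5.38 V ≥ V_ov = 1.95 V, confirming saturation.

I_D = 8.37 mA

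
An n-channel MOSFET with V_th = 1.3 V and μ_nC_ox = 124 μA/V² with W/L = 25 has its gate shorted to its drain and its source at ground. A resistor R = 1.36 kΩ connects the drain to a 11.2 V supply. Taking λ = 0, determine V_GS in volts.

V_GS = 3.24 V

With gate tied to drain, V_GS = V_DS ≥ V_GS − V_th, so the device is in saturation.
k_n = μ_nC_ox · (W/L) = 3.1 mA/V².
KCL at the drain: ½ k_n (V_GS − V_th)² = (V_DD − V_GS)/R.
Let x = V_GS − 1.3. Then 2.11 x² + x − 9.9 = 0, giving x = 1.94 V (positive root), so V_GS = 3.24 V.
I_D = (V_DD − V_GS)/R = (11.2 − 3.24) / 1.36 = 5.85 mA.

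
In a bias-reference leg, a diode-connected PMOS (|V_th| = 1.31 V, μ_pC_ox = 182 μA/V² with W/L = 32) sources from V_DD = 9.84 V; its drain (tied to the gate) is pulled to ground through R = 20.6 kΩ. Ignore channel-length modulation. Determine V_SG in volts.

With gate tied to drain, V_SG = V_SD ≥ V_SG − |V_th|, so the device is in saturation.
k_p = μ_pC_ox · (W/L) = 5.824 mA/V².
KCL at the drain: ½ k_p (V_SG − |V_th|)² = (V_DD − V_SG)/R.
Let x = V_SG − 1.31. Then 60 x² + x − 8.53 = 0, giving x = 0.369 V (positive root), so V_SG = 1.68 V.
I_D = (V_DD − V_SG)/R = (9.84 − 1.68) / 20.6 = 0.396 mA.

V_SG = 1.68 V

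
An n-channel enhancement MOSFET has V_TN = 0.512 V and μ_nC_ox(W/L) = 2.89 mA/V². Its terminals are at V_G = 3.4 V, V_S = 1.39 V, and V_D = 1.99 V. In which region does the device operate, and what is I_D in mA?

V_GS = V_G − V_S = 3.4 − 1.39 = 2.01 V; V_DS = V_D − V_S = 1.99 − 1.39 = 0.6 V.
V_ov = V_GS − V_TN = 2.01 − 0.512 = 1.5 V.
Since V_DS = 0.6 V < V_ov = 1.5 V, the device is in the triode region.
I_D = k_n [V_ov · V_DS − ½ V_DS²] = 2.89 × [1.5 × 0.6 − 0.5 × 0.6²] = 2.08 mA.

Triode; I_D = 2.08 mA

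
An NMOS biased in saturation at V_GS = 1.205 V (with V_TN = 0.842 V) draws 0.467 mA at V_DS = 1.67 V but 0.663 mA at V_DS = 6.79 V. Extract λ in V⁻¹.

With V_GS fixed, I_D ∝ (1 + λ V_DS) in saturation, so I_D2/I_D1 = (1 + λ V_DS2)/(1 + λ V_DS1).
0.663/0.467 = 1.42 = (1 + 6.79 λ)/(1 + 1.67 λ).
Solving: λ (I_D1 V_DS2 − I_D2 V_DS1) = I_D2 − I_D1, so λ = (0.663 − 0.467) / (0.467 × 6.79 − 0.663 × 1.67) = 0.196 / 2.06 = 0.095 V⁻¹.

λ = 0.0950 V⁻¹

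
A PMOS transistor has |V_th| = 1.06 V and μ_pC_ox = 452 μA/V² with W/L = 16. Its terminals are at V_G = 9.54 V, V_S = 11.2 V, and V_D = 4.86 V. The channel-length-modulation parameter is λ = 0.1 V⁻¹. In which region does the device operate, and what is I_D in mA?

Saturation; I_D = 2.13 mA

V_SG = V_S − V_G = 11.2 − 9.54 = 1.66 V; V_SD = V_S − V_D = 11.2 − 4.86 = 6.34 V.
k_p = μ_pC_ox · (W/L) = 7.232 mA/V².
V_ov = V_SG − |V_th| = 1.66 − 1.06 = 0.6 V.
Since V_SD = 6.34 V ≥ V_ov = 0.6 V, the device is in saturation.
I_D = ½ k_p V_ov² (1 + λ V_SD) = 0.5 × 7.232 × 0.6² × (1 + 0.1 × 6.34) = 2.13 mA.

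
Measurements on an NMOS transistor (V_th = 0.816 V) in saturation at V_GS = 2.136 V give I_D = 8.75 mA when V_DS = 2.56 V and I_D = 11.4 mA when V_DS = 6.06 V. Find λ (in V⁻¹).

With V_GS fixed, I_D ∝ (1 + λ V_DS) in saturation, so I_D2/I_D1 = (1 + λ V_DS2)/(1 + λ V_DS1).
11.4/8.75 = 1.303 = (1 + 6.06 λ)/(1 + 2.56 λ).
Solving: λ (I_D1 V_DS2 − I_D2 V_DS1) = I_D2 − I_D1, so λ = (11.4 − 8.75) / (8.75 × 6.06 − 11.4 × 2.56) = 2.65 / 23.8 = 0.111 V⁻¹.

λ = 0.111 V⁻¹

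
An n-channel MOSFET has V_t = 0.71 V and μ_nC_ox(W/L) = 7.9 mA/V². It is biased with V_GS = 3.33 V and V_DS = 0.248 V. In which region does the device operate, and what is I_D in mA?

V_ov = V_GS − V_t = 3.33 − 0.71 = 2.62 V.
Since V_DS = 0.248 V < V_ov = 2.62 V, the device is in the triode region.
I_D = k_n [V_ov · V_DS − ½ V_DS²] = 7.9 × [2.62 × 0.248 − 0.5 × 0.248²] = 4.89 mA.

Triode; I_D = 4.89 mA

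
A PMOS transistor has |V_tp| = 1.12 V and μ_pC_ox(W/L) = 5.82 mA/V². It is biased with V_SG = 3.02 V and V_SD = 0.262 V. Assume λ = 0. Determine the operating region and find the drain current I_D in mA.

Triode; I_D = 2.70 mA

V_ov = V_SG − |V_tp| = 3.02 − 1.12 = 1.9 V.
Since V_SD = 0.262 V < V_ov = 1.9 V, the device is in the triode region.
I_D = k_p [V_ov · V_SD − ½ V_SD²] = 5.82 × [1.9 × 0.262 − 0.5 × 0.262²] = 2.7 mA.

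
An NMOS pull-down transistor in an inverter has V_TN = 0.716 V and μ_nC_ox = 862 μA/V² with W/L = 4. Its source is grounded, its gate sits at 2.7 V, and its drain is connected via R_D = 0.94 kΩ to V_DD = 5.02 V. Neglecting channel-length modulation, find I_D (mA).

V_GS = V_G = 2.7 V, so V_ov = 2.7 − 0.716 = 1.98 V.
k_n = μ_nC_ox · (W/L) = 3.448 mA/V².
Assume saturation: I_D = ½ k_n V_ov² = 0.5 × 3.448 × 1.98² = 6.79 mA, giving V_DS = V_DD − I_D R_D = 5.02 − 6.79 × 0.94 = -1.36 V.
But -1.36 V < V_ov = 1.98 V, so the device is actually in triode.
In triode I_D = k_n[V_ov V_DS − ½ V_DS²] and I_D = (V_DD − V_DS)/R_D. Equating: 1.62 V_DS² − 7.43 V_DS + 5.02 = 0, giving V_DS = 0.824 V (the root below V_ov).
I_D = (5.02 − 0.824) / 0.94 = 4.46 mA.

I_D = 4.46 mA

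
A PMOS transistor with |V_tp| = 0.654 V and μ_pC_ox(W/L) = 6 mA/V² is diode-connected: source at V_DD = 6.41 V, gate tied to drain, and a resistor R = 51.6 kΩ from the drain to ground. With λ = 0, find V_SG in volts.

With gate tied to drain, V_SG = V_SD ≥ V_SG − |V_tp|, so the device is in saturation.
KCL at the drain: ½ k_p (V_SG − |V_tp|)² = (V_DD − V_SG)/R.
Let x = V_SG − 0.654. Then 155 x² + x − 5.756 = 0, giving x = 0.19 V (positive root), so V_SG = 0.844 V.
I_D = (V_DD − V_SG)/R = (6.41 − 0.844) / 51.6 = 0.108 mA.

V_SG = 0.844 V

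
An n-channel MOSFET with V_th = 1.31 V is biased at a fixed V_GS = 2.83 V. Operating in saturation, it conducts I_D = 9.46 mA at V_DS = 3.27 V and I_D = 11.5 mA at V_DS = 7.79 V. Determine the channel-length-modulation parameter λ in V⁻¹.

With V_GS fixed, I_D ∝ (1 + λ V_DS) in saturation, so I_D2/I_D1 = (1 + λ V_DS2)/(1 + λ V_DS1).
11.5/9.46 = 1.216 = (1 + 7.79 λ)/(1 + 3.27 λ).
Solving: λ (I_D1 V_DS2 − I_D2 V_DS1) = I_D2 − I_D1, so λ = (11.5 − 9.46) / (9.46 × 7.79 − 11.5 × 3.27) = 2.04 / 36.1 = 0.0565 V⁻¹.

λ = 0.0565 V⁻¹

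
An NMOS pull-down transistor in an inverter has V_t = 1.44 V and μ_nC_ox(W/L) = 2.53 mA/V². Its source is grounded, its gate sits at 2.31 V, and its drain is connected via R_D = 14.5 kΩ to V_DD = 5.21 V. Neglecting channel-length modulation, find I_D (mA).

I_D = 0.347 mA

V_GS = V_G = 2.31 V, so V_ov = 2.31 − 1.44 = 0.87 V.
Assume saturation: I_D = ½ k_n V_ov² = 0.5 × 2.53 × 0.87² = 0.957 mA, giving V_DS = V_DD − I_D R_D = 5.21 − 0.957 × 14.5 = -8.67 V.
But -8.67 V < V_ov = 0.87 V, so the device is actually in triode.
In triode I_D = k_n[V_ov V_DS − ½ V_DS²] and I_D = (V_DD − V_DS)/R_D. Equating: 18.3 V_DS² − 32.92 V_DS + 5.21 = 0, giving V_DS = 0.175 V (the root below V_ov).
I_D = (5.21 − 0.175) / 14.5 = 0.347 mA.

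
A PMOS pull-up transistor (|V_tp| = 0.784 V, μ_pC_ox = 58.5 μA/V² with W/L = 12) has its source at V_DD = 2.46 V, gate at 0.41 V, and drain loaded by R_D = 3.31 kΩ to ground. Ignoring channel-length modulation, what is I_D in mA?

I_D = 0.494 mA

V_SG = V_DD − V_G = 2.46 − 0.41 = 2.05 V, so V_ov = 2.05 − 0.784 = 1.27 V.
k_p = μ_pC_ox · (W/L) = 0.702 mA/V².
Assume saturation: I_D = ½ k_p V_ov² = 0.5 × 0.702 × 1.27² = 0.563 mA, giving V_SD = V_DD − I_D R_D = 2.46 − 0.563 × 3.31 = 0.598 V.
But 0.598 V < V_ov = 1.27 V, so the device is actually in triode.
In triode I_D = k_p[V_ov V_SD − ½ V_SD²] and I_D = (V_DD − V_SD)/R_D. Equating: 1.16 V_SD² − 3.942 V_SD + 2.46 = 0, giving V_SD = 0.824 V (the root below V_ov).
I_D = (2.46 − 0.824) / 3.31 = 0.494 mA.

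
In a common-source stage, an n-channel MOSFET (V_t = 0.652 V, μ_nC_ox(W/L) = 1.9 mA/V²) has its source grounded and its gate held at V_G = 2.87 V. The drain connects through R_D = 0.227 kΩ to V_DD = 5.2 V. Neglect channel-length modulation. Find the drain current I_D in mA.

V_GS = V_G = 2.87 V, so V_ov = 2.87 − 0.652 = 2.22 V.
Assume saturation: I_D = ½ k_n V_ov² = 0.5 × 1.9 × 2.22² = 4.67 mA, giving V_DS = V_DD − I_D R_D = 5.2 − 4.67 × 0.227 = 4.14 V.
V_DS = 4.14 V ≥ V_ov = 2.22 V, confirming saturation.

I_D = 4.67 mA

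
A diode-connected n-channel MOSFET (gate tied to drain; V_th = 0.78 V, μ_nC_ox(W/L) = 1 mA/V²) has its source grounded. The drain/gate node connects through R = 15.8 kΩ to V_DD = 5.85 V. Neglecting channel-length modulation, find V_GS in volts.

With gate tied to drain, V_GS = V_DS ≥ V_GS − V_th, so the device is in saturation.
KCL at the drain: ½ k_n (V_GS − V_th)² = (V_DD − V_GS)/R.
Let x = V_GS − 0.78. Then 7.9 x² + x − 5.07 = 0, giving x = 0.74 V (positive root), so V_GS = 1.52 V.
I_D = (V_DD − V_GS)/R = (5.85 − 1.52) / 15.8 = 0.274 mA.

V_GS = 1.52 V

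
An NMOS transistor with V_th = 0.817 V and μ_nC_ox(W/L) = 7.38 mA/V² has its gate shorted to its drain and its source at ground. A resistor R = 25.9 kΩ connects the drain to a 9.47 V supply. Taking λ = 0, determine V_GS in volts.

V_GS = 1.11 V

With gate tied to drain, V_GS = V_DS ≥ V_GS − V_th, so the device is in saturation.
KCL at the drain: ½ k_n (V_GS − V_th)² = (V_DD − V_GS)/R.
Let x = V_GS − 0.817. Then 95.6 x² + x − 8.653 = 0, giving x = 0.296 V (positive root), so V_GS = 1.11 V.
I_D = (V_DD − V_GS)/R = (9.47 − 1.11) / 25.9 = 0.323 mA.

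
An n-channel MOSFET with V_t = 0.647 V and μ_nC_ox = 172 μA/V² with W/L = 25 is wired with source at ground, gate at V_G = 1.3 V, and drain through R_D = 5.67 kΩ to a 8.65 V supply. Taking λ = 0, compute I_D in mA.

V_GS = V_G = 1.3 V, so V_ov = 1.3 − 0.647 = 0.653 V.
k_n = μ_nC_ox · (W/L) = 4.3 mA/V².
Assume saturation: I_D = ½ k_n V_ov² = 0.5 × 4.3 × 0.653² = 0.917 mA, giving V_DS = V_DD − I_D R_D = 8.65 − 0.917 × 5.67 = 3.45 V.
V_DS = 3.45 V ≥ V_ov = 0.653 V, confirming saturation.

I_D = 0.917 mA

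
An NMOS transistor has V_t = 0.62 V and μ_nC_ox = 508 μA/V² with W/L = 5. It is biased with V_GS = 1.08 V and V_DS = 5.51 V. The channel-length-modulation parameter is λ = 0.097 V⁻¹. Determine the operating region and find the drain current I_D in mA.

k_n = μ_nC_ox · (W/L) = 2.54 mA/V².
V_ov = V_GS − V_t = 1.08 − 0.62 = 0.46 V.
Since V_DS = 5.51 V ≥ V_ov = 0.46 V, the device is in saturation.
I_D = ½ k_n V_ov² (1 + λ V_DS) = 0.5 × 2.54 × 0.46² × (1 + 0.097 × 5.51) = 0.412 mA.

Saturation; I_D = 0.412 mA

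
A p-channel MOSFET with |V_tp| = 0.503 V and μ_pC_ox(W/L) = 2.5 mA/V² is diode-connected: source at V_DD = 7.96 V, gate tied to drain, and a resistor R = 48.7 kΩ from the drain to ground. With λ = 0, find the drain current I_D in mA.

With gate tied to drain, V_SG = V_SD ≥ V_SG − |V_tp|, so the device is in saturation.
KCL at the drain: ½ k_p (V_SG − |V_tp|)² = (V_DD − V_SG)/R.
Let x = V_SG − 0.503. Then 60.9 x² + x − 7.457 = 0, giving x = 0.342 V (positive root), so V_SG = 0.845 V.
I_D = (V_DD − V_SG)/R = (7.96 − 0.845) / 48.7 = 0.146 mA.

I_D = 0.146 mA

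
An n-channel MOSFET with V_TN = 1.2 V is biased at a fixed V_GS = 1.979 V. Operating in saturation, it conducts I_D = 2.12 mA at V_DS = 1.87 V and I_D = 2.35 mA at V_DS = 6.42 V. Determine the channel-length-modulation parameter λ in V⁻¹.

λ = 0.0250 V⁻¹

With V_GS fixed, I_D ∝ (1 + λ V_DS) in saturation, so I_D2/I_D1 = (1 + λ V_DS2)/(1 + λ V_DS1).
2.35/2.12 = 1.108 = (1 + 6.42 λ)/(1 + 1.87 λ).
Solving: λ (I_D1 V_DS2 − I_D2 V_DS1) = I_D2 − I_D1, so λ = (2.35 − 2.12) / (2.12 × 6.42 − 2.35 × 1.87) = 0.23 / 9.22 = 0.025 V⁻¹.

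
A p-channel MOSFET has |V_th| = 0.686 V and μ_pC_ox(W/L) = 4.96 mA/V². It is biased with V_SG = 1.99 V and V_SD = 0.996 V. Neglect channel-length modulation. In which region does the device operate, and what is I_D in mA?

Triode; I_D = 3.98 mA

V_ov = V_SG − |V_th| = 1.99 − 0.686 = 1.3 V.
Since V_SD = 0.996 V < V_ov = 1.3 V, the device is in the triode region.
I_D = k_p [V_ov · V_SD − ½ V_SD²] = 4.96 × [1.3 × 0.996 − 0.5 × 0.996²] = 3.98 mA.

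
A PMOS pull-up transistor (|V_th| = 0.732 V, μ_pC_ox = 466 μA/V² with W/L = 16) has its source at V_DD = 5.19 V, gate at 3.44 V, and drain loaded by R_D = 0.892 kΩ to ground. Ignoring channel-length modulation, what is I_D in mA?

I_D = 3.86 mA

V_SG = V_DD − V_G = 5.19 − 3.44 = 1.75 V, so V_ov = 1.75 − 0.732 = 1.02 V.
k_p = μ_pC_ox · (W/L) = 7.456 mA/V².
Assume saturation: I_D = ½ k_p V_ov² = 0.5 × 7.456 × 1.02² = 3.86 mA, giving V_SD = V_DD − I_D R_D = 5.19 − 3.86 × 0.892 = 1.74 V.
V_SD = 1.74 V ≥ V_ov = 1.02 V, confirming saturation.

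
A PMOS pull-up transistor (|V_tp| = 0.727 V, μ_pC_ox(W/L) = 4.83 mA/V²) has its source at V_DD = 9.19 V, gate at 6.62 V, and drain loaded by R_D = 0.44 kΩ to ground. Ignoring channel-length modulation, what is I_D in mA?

I_D = 8.20 mA

V_SG = V_DD − V_G = 9.19 − 6.62 = 2.57 V, so V_ov = 2.57 − 0.727 = 1.84 V.
Assume saturation: I_D = ½ k_p V_ov² = 0.5 × 4.83 × 1.84² = 8.2 mA, giving V_SD = V_DD − I_D R_D = 9.19 − 8.2 × 0.44 = 5.58 V.
V_SD = 5.58 V ≥ V_ov = 1.84 V, confirming saturation.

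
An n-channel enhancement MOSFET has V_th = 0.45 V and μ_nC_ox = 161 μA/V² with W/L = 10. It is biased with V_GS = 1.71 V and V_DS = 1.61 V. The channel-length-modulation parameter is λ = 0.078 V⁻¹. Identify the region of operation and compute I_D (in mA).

k_n = μ_nC_ox · (W/L) = 1.61 mA/V².
V_ov = V_GS − V_th = 1.71 − 0.45 = 1.26 V.
Since V_DS = 1.61 V ≥ V_ov = 1.26 V, the device is in saturation.
I_D = ½ k_n V_ov² (1 + λ V_DS) = 0.5 × 1.61 × 1.26² × (1 + 0.078 × 1.61) = 1.44 mA.

Saturation; I_D = 1.44 mA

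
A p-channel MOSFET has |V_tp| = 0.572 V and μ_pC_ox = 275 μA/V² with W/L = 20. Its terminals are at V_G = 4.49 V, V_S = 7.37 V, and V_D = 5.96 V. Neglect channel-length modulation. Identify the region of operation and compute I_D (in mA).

V_SG = V_S − V_G = 7.37 − 4.49 = 2.88 V; V_SD = V_S − V_D = 7.37 − 5.96 = 1.41 V.
k_p = μ_pC_ox · (W/L) = 5.5 mA/V².
V_ov = V_SG − |V_tp| = 2.88 − 0.572 = 2.31 V.
Since V_SD = 1.41 V < V_ov = 2.31 V, the device is in the triode region.
I_D = k_p [V_ov · V_SD − ½ V_SD²] = 5.5 × [2.31 × 1.41 − 0.5 × 1.41²] = 12.4 mA.

Triode; I_D = 12.4 mA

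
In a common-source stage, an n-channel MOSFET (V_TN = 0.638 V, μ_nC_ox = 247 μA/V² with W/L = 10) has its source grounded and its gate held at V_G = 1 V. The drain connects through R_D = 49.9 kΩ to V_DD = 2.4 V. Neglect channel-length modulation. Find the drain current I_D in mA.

V_GS = V_G = 1 V, so V_ov = 1 − 0.638 = 0.362 V.
k_n = μ_nC_ox · (W/L) = 2.47 mA/V².
Assume saturation: I_D = ½ k_n V_ov² = 0.5 × 2.47 × 0.362² = 0.162 mA, giving V_DS = V_DD − I_D R_D = 2.4 − 0.162 × 49.9 = -5.68 V.
But -5.68 V < V_ov = 0.362 V, so the device is actually in triode.
In triode I_D = k_n[V_ov V_DS − ½ V_DS²] and I_D = (V_DD − V_DS)/R_D. Equating: 61.6 V_DS² − 45.62 V_DS + 2.4 = 0, giving V_DS = 0.057 V (the root below V_ov).
I_D = (2.4 − 0.057) / 49.9 = 0.047 mA.

I_D = 0.0470 mA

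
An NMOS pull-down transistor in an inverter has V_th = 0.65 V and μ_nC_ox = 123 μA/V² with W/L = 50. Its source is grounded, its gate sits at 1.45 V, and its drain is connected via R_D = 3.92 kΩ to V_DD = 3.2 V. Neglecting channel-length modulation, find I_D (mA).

I_D = 0.771 mA

V_GS = V_G = 1.45 V, so V_ov = 1.45 − 0.65 = 0.8 V.
k_n = μ_nC_ox · (W/L) = 6.15 mA/V².
Assume saturation: I_D = ½ k_n V_ov² = 0.5 × 6.15 × 0.8² = 1.97 mA, giving V_DS = V_DD − I_D R_D = 3.2 − 1.97 × 3.92 = -4.51 V.
But -4.51 V < V_ov = 0.8 V, so the device is actually in triode.
In triode I_D = k_n[V_ov V_DS − ½ V_DS²] and I_D = (V_DD − V_DS)/R_D. Equating: 12.1 V_DS² − 20.29 V_DS + 3.2 = 0, giving V_DS = 0.176 V (the root below V_ov).
I_D = (3.2 − 0.176) / 3.92 = 0.771 mA.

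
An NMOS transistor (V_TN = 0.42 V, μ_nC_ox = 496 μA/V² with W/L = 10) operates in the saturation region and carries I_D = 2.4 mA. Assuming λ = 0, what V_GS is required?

k_n = μ_nC_ox · (W/L) = 4.96 mA/V².
In saturation I_D = ½ k_n (V_GS − V_TN)², so V_GS − V_TN = √(2 I_D / k_n) = √(2 × 2.4 / 4.96) = 0.984 V.
V_GS = 0.42 + 0.984 = 1.4 V.

V_GS = 1.40 V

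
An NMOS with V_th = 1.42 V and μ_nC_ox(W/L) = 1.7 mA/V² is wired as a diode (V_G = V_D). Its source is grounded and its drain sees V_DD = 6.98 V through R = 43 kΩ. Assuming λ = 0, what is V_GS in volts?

With gate tied to drain, V_GS = V_DS ≥ V_GS − V_th, so the device is in saturation.
KCL at the drain: ½ k_n (V_GS − V_th)² = (V_DD − V_GS)/R.
Let x = V_GS − 1.42. Then 36.5 x² + x − 5.56 = 0, giving x = 0.377 V (positive root), so V_GS = 1.8 V.
I_D = (V_DD − V_GS)/R = (6.98 − 1.8) / 43 = 0.121 mA.

V_GS = 1.80 V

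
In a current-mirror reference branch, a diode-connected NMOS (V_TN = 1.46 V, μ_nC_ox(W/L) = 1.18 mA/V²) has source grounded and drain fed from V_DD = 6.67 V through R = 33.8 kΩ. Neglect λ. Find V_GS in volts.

V_GS = 1.95 V

With gate tied to drain, V_GS = V_DS ≥ V_GS − V_TN, so the device is in saturation.
KCL at the drain: ½ k_n (V_GS − V_TN)² = (V_DD − V_GS)/R.
Let x = V_GS − 1.46. Then 19.9 x² + x − 5.21 = 0, giving x = 0.487 V (positive root), so V_GS = 1.95 V.
I_D = (V_DD − V_GS)/R = (6.67 − 1.95) / 33.8 = 0.14 mA.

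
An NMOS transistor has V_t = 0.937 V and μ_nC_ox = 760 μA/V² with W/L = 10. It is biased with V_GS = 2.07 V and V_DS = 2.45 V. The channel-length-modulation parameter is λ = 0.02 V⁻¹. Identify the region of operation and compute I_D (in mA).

Saturation; I_D = 5.12 mA

k_n = μ_nC_ox · (W/L) = 7.6 mA/V².
V_ov = V_GS − V_t = 2.07 − 0.937 = 1.13 V.
Since V_DS = 2.45 V ≥ V_ov = 1.13 V, the device is in saturation.
I_D = ½ k_n V_ov² (1 + λ V_DS) = 0.5 × 7.6 × 1.13² × (1 + 0.02 × 2.45) = 5.12 mA.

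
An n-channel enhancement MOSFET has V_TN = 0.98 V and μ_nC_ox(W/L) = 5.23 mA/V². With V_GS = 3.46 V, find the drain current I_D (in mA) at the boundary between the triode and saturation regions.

I_D = 16.1 mA

At the boundary V_DS = V_ov = V_GS − V_TN = 3.46 − 0.98 = 2.48 V.
I_D = ½ k_n V_ov² = 0.5 × 5.23 × 2.48² = 16.1 mA.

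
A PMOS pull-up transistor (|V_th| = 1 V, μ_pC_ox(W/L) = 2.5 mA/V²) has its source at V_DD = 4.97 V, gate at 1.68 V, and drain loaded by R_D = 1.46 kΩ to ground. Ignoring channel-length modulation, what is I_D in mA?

V_SG = V_DD − V_G = 4.97 − 1.68 = 3.29 V, so V_ov = 3.29 − 1 = 2.29 V.
Assume saturation: I_D = ½ k_p V_ov² = 0.5 × 2.5 × 2.29² = 6.56 mA, giving V_SD = V_DD − I_D R_D = 4.97 − 6.56 × 1.46 = -4.6 V.
But -4.6 V < V_ov = 2.29 V, so the device is actually in triode.
In triode I_D = k_p[V_ov V_SD − ½ V_SD²] and I_D = (V_DD − V_SD)/R_D. Equating: 1.82 V_SD² − 9.358 V_SD + 4.97 = 0, giving V_SD = 0.602 V (the root below V_ov).
I_D = (4.97 − 0.602) / 1.46 = 2.99 mA.

I_D = 2.99 mA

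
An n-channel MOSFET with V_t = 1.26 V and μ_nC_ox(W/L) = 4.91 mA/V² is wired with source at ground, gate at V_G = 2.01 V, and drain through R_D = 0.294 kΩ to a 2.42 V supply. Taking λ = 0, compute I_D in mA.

V_GS = V_G = 2.01 V, so V_ov = 2.01 − 1.26 = 0.75 V.
Assume saturation: I_D = ½ k_n V_ov² = 0.5 × 4.91 × 0.75² = 1.38 mA, giving V_DS = V_DD − I_D R_D = 2.42 − 1.38 × 0.294 = 2.01 V.
V_DS = 2.01 V ≥ V_ov = 0.75 V, confirming saturation.

I_D = 1.38 mA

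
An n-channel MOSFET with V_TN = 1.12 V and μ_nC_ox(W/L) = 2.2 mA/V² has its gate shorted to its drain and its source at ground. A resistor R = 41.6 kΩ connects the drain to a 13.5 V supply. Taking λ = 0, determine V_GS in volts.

V_GS = 1.63 V

With gate tied to drain, V_GS = V_DS ≥ V_GS − V_TN, so the device is in saturation.
KCL at the drain: ½ k_n (V_GS − V_TN)² = (V_DD − V_GS)/R.
Let x = V_GS − 1.12. Then 45.8 x² + x − 12.38 = 0, giving x = 0.509 V (positive root), so V_GS = 1.63 V.
I_D = (V_DD − V_GS)/R = (13.5 − 1.63) / 41.6 = 0.285 mA.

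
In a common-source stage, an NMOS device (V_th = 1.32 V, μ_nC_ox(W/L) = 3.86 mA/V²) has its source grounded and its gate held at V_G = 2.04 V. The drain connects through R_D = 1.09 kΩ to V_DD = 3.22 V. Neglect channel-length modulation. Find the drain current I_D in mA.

V_GS = V_G = 2.04 V, so V_ov = 2.04 − 1.32 = 0.72 V.
Assume saturation: I_D = ½ k_n V_ov² = 0.5 × 3.86 × 0.72² = 1 mA, giving V_DS = V_DD − I_D R_D = 3.22 − 1 × 1.09 = 2.13 V.
V_DS = 2.13 V ≥ V_ov = 0.72 V, confirming saturation.

I_D = 1.00 mA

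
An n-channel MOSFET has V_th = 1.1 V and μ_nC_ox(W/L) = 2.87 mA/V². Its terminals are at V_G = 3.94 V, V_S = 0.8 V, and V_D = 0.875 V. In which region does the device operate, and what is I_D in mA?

Triode; I_D = 0.431 mA

V_GS = V_G − V_S = 3.94 − 0.8 = 3.14 V; V_DS = V_D − V_S = 0.875 − 0.8 = 0.075 V.
V_ov = V_GS − V_th = 3.14 − 1.1 = 2.04 V.
Since V_DS = 0.075 V < V_ov = 2.04 V, the device is in the triode region.
I_D = k_n [V_ov · V_DS − ½ V_DS²] = 2.87 × [2.04 × 0.075 − 0.5 × 0.075²] = 0.431 mA.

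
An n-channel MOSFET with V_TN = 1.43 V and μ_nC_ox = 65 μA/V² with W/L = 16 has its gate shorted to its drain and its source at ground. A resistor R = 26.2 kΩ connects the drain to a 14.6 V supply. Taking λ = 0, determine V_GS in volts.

V_GS = 2.38 V

With gate tied to drain, V_GS = V_DS ≥ V_GS − V_TN, so the device is in saturation.
k_n = μ_nC_ox · (W/L) = 1.04 mA/V².
KCL at the drain: ½ k_n (V_GS − V_TN)² = (V_DD − V_GS)/R.
Let x = V_GS − 1.43. Then 13.6 x² + x − 13.17 = 0, giving x = 0.947 V (positive root), so V_GS = 2.38 V.
I_D = (V_DD − V_GS)/R = (14.6 − 2.38) / 26.2 = 0.467 mA.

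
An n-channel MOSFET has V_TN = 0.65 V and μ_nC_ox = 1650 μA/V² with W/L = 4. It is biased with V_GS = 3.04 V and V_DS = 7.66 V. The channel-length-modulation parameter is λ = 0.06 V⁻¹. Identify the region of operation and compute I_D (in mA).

k_n = μ_nC_ox · (W/L) = 6.6 mA/V².
V_ov = V_GS − V_TN = 3.04 − 0.65 = 2.39 V.
Since V_DS = 7.66 V ≥ V_ov = 2.39 V, the device is in saturation.
I_D = ½ k_n V_ov² (1 + λ V_DS) = 0.5 × 6.6 × 2.39² × (1 + 0.06 × 7.66) = 27.5 mA.

Saturation; I_D = 27.5 mA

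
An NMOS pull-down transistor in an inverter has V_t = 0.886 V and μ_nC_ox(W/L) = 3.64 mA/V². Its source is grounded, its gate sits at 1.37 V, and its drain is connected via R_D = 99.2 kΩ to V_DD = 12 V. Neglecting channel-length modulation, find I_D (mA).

V_GS = V_G = 1.37 V, so V_ov = 1.37 − 0.886 = 0.484 V.
Assume saturation: I_D = ½ k_n V_ov² = 0.5 × 3.64 × 0.484² = 0.426 mA, giving V_DS = V_DD − I_D R_D = 12 − 0.426 × 99.2 = -30.3 V.
But -30.3 V < V_ov = 0.484 V, so the device is actually in triode.
In triode I_D = k_n[V_ov V_DS − ½ V_DS²] and I_D = (V_DD − V_DS)/R_D. Equating: 181 V_DS² − 175.8 V_DS + 12 = 0, giving V_DS = 0.0739 V (the root below V_ov).
I_D = (12 − 0.0739) / 99.2 = 0.12 mA.

I_D = 0.120 mA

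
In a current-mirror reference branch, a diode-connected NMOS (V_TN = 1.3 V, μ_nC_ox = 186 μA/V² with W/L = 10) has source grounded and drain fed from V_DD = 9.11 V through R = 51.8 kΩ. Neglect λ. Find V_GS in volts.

With gate tied to drain, V_GS = V_DS ≥ V_GS − V_TN, so the device is in saturation.
k_n = μ_nC_ox · (W/L) = 1.86 mA/V².
KCL at the drain: ½ k_n (V_GS − V_TN)² = (V_DD − V_GS)/R.
Let x = V_GS − 1.3. Then 48.2 x² + x − 7.81 = 0, giving x = 0.392 V (positive root), so V_GS = 1.69 V.
I_D = (V_DD − V_GS)/R = (9.11 − 1.69) / 51.8 = 0.143 mA.

V_GS = 1.69 V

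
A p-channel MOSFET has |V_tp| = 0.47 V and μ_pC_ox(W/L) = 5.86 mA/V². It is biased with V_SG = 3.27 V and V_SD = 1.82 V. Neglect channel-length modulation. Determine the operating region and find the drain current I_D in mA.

Triode; I_D = 20.2 mA

V_ov = V_SG − |V_tp| = 3.27 − 0.47 = 2.8 V.
Since V_SD = 1.82 V < V_ov = 2.8 V, the device is in the triode region.
I_D = k_p [V_ov · V_SD − ½ V_SD²] = 5.86 × [2.8 × 1.82 − 0.5 × 1.82²] = 20.2 mA.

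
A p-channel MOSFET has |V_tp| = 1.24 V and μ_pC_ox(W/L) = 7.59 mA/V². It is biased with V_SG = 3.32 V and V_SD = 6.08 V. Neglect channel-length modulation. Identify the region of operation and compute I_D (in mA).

V_ov = V_SG − |V_tp| = 3.32 − 1.24 = 2.08 V.
Since V_SD = 6.08 V ≥ V_ov = 2.08 V, the device is in saturation.
I_D = ½ k_p V_ov² = 0.5 × 7.59 × 2.08² = 16.4 mA.

Saturation; I_D = 16.4 mA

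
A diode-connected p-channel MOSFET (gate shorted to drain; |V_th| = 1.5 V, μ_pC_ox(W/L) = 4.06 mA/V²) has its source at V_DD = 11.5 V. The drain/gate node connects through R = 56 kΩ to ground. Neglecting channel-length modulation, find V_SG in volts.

With gate tied to drain, V_SG = V_SD ≥ V_SG − |V_th|, so the device is in saturation.
KCL at the drain: ½ k_p (V_SG − |V_th|)² = (V_DD − V_SG)/R.
Let x = V_SG − 1.5. Then 114 x² + x − 10 = 0, giving x = 0.292 V (positive root), so V_SG = 1.79 V.
I_D = (V_DD − V_SG)/R = (11.5 − 1.79) / 56 = 0.173 mA.

V_SG = 1.79 V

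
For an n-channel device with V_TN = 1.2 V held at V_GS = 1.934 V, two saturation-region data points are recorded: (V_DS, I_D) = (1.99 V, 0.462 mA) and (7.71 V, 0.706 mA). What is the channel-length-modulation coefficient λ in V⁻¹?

λ = 0.113 V⁻¹

With V_GS fixed, I_D ∝ (1 + λ V_DS) in saturation, so I_D2/I_D1 = (1 + λ V_DS2)/(1 + λ V_DS1).
0.706/0.462 = 1.528 = (1 + 7.71 λ)/(1 + 1.99 λ).
Solving: λ (I_D1 V_DS2 − I_D2 V_DS1) = I_D2 − I_D1, so λ = (0.706 − 0.462) / (0.462 × 7.71 − 0.706 × 1.99) = 0.244 / 2.16 = 0.113 V⁻¹.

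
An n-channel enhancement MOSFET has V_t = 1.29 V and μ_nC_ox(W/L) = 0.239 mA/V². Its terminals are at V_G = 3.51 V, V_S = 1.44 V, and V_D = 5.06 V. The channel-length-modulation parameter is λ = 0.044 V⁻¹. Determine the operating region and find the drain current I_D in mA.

Saturation; I_D = 0.0843 mA

V_GS = V_G − V_S = 3.51 − 1.44 = 2.07 V; V_DS = V_D − V_S = 5.06 − 1.44 = 3.62 V.
V_ov = V_GS − V_t = 2.07 − 1.29 = 0.78 V.
Since V_DS = 3.62 V ≥ V_ov = 0.78 V, the device is in saturation.
I_D = ½ k_n V_ov² (1 + λ V_DS) = 0.5 × 0.239 × 0.78² × (1 + 0.044 × 3.62) = 0.0843 mA.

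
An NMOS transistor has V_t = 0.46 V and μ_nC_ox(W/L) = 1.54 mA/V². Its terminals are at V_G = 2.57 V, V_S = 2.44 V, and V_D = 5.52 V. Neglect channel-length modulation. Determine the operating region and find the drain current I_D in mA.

V_GS = V_G − V_S = 2.57 − 2.44 = 0.13 V; V_DS = V_D − V_S = 5.52 − 2.44 = 3.08 V.
V_GS = 0.13 V < V_t = 0.46 V, so the transistor is in cutoff.

Cutoff; I_D = 0 mA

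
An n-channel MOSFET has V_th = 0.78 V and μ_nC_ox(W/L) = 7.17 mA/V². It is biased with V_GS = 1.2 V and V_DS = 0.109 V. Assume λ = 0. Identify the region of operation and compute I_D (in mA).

V_ov = V_GS − V_th = 1.2 − 0.78 = 0.42 V.
Since V_DS = 0.109 V < V_ov = 0.42 V, the device is in the triode region.
I_D = k_n [V_ov · V_DS − ½ V_DS²] = 7.17 × [0.42 × 0.109 − 0.5 × 0.109²] = 0.286 mA.

Triode; I_D = 0.286 mA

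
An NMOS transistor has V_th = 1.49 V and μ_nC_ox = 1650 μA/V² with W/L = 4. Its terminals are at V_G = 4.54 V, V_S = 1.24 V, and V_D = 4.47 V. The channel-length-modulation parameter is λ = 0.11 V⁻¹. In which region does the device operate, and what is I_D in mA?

Saturation; I_D = 14.7 mA

V_GS = V_G − V_S = 4.54 − 1.24 = 3.3 V; V_DS = V_D − V_S = 4.47 − 1.24 = 3.23 V.
k_n = μ_nC_ox · (W/L) = 6.6 mA/V².
V_ov = V_GS − V_th = 3.3 − 1.49 = 1.81 V.
Since V_DS = 3.23 V ≥ V_ov = 1.81 V, the device is in saturation.
I_D = ½ k_n V_ov² (1 + λ V_DS) = 0.5 × 6.6 × 1.81² × (1 + 0.11 × 3.23) = 14.7 mA.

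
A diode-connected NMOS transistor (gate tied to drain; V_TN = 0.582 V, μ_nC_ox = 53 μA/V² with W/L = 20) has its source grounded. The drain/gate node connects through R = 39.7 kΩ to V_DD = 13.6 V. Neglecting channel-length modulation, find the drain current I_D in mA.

I_D = 0.309 mA

With gate tied to drain, V_GS = V_DS ≥ V_GS − V_TN, so the device is in saturation.
k_n = μ_nC_ox · (W/L) = 1.06 mA/V².
KCL at the drain: ½ k_n (V_GS − V_TN)² = (V_DD − V_GS)/R.
Let x = V_GS − 0.582. Then 21 x² + x − 13.02 = 0, giving x = 0.763 V (positive root), so V_GS = 1.35 V.
I_D = (V_DD − V_GS)/R = (13.6 − 1.35) / 39.7 = 0.309 mA.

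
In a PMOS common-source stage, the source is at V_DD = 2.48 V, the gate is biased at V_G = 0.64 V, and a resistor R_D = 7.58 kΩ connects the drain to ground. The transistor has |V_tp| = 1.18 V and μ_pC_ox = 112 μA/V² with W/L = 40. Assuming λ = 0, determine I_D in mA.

V_SG = V_DD − V_G = 2.48 − 0.64 = 1.84 V, so V_ov = 1.84 − 1.18 = 0.66 V.
k_p = μ_pC_ox · (W/L) = 4.48 mA/V².
Assume saturation: I_D = ½ k_p V_ov² = 0.5 × 4.48 × 0.66² = 0.976 mA, giving V_SD = V_DD − I_D R_D = 2.48 − 0.976 × 7.58 = -4.92 V.
But -4.92 V < V_ov = 0.66 V, so the device is actually in triode.
In triode I_D = k_p[V_ov V_SD − ½ V_SD²] and I_D = (V_DD − V_SD)/R_D. Equating: 17 V_SD² − 23.41 V_SD + 2.48 = 0, giving V_SD = 0.116 V (the root below V_ov).
I_D = (2.48 − 0.116) / 7.58 = 0.312 mA.

I_D = 0.312 mA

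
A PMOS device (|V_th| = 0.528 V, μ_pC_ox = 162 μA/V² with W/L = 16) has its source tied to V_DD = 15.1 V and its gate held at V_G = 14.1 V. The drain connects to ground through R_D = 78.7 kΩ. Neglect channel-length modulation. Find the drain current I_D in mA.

I_D = 0.189 mA

V_SG = V_DD − V_G = 15.1 − 14.1 = 1 V, so V_ov = 1 − 0.528 = 0.472 V.
k_p = μ_pC_ox · (W/L) = 2.592 mA/V².
Assume saturation: I_D = ½ k_p V_ov² = 0.5 × 2.592 × 0.472² = 0.289 mA, giving V_SD = V_DD − I_D R_D = 15.1 − 0.289 × 78.7 = -7.62 V.
But -7.62 V < V_ov = 0.472 V, so the device is actually in triode.
In triode I_D = k_p[V_ov V_SD − ½ V_SD²] and I_D = (V_DD − V_SD)/R_D. Equating: 102 V_SD² − 97.28 V_SD + 15.1 = 0, giving V_SD = 0.195 V (the root below V_ov).
I_D = (15.1 − 0.195) / 78.7 = 0.189 mA.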